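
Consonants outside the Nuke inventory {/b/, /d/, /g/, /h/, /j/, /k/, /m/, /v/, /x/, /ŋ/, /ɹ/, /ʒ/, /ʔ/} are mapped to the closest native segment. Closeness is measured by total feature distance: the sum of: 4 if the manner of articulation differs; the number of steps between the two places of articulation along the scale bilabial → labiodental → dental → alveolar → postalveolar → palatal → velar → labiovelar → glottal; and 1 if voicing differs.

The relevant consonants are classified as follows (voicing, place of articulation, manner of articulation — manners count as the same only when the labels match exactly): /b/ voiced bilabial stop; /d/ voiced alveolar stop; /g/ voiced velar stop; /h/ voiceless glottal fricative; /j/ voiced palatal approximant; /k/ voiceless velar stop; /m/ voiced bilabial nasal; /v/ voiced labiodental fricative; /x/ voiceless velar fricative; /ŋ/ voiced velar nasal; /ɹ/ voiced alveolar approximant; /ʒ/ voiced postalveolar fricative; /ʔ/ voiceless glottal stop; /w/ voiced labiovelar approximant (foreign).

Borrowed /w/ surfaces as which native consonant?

j

/j/ is closest: same manner (approximant), place distance 2 (labiovelar→palatal), same voicing; total 2. Next closest is /ɹ/ at distance 4.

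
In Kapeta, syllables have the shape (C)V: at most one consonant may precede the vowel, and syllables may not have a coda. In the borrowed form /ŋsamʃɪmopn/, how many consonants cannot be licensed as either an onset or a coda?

4

Under (C)V, the unsyllabifiable consonants are /ŋ/, /m/, /p/, /n/ (no codas are permitted; onsets are limited to one consonant).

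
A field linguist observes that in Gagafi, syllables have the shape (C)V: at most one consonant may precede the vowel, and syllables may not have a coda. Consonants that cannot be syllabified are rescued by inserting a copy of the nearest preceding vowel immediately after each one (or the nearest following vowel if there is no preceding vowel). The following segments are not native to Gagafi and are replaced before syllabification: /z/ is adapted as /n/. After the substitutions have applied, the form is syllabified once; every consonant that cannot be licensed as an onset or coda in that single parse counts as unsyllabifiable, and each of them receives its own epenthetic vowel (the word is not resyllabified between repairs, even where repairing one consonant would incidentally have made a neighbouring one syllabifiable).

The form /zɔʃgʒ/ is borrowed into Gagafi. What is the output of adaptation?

Substitution: /z/ → /n/, giving /nɔʃgʒ/.
Under (C)V, the unsyllabifiable consonants are /ʃ/, /g/, /ʒ/ (no codas are permitted; onsets are limited to one consonant).
Epenthesis after each stranded consonant: /ʃ/ → /ʃɔ/, /g/ → /gɔ/, /ʒ/ → /ʒɔ/.

nɔʃɔgɔʒɔ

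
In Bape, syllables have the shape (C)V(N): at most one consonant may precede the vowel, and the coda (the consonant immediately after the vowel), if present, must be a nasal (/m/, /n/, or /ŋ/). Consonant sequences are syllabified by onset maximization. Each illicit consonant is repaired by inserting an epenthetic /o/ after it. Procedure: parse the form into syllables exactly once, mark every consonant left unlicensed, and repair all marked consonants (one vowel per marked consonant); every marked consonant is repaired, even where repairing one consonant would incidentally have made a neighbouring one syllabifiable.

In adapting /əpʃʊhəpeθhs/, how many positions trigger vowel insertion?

4

The unsyllabifiable consonants are /p/, /θ/, /h/, /s/; each receives one epenthetic vowel.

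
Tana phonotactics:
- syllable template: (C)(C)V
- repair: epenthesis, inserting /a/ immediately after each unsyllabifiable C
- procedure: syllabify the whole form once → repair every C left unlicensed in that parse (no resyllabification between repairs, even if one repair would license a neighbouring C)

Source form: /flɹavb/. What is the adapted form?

falɹavaba

The consonants /f/, /v/, /b/ cannot be parsed into a legal (C)(C)V syllable (no codas are permitted; onsets may contain at most 2 consonants).
Epenthesis after each stranded consonant: /f/ → /fa/, /v/ → /va/, /b/ → /ba/.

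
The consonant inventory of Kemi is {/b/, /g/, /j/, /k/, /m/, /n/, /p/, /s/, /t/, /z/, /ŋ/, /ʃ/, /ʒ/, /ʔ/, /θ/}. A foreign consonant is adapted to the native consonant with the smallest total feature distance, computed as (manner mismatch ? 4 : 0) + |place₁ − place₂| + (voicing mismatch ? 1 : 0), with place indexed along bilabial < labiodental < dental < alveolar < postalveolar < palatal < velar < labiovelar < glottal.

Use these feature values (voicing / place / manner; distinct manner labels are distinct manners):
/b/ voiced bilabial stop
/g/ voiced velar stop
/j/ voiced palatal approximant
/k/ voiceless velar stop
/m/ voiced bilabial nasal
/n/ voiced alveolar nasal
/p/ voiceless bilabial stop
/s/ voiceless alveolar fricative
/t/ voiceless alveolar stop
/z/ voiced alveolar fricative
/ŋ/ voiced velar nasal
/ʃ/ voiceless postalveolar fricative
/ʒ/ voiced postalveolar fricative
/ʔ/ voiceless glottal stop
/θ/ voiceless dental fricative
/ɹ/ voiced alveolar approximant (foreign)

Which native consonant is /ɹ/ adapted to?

j

/j/ is closest: same manner (approximant), place distance 2 (alveolar→palatal), same voicing; total 2. Next closest is /n/ at distance 4.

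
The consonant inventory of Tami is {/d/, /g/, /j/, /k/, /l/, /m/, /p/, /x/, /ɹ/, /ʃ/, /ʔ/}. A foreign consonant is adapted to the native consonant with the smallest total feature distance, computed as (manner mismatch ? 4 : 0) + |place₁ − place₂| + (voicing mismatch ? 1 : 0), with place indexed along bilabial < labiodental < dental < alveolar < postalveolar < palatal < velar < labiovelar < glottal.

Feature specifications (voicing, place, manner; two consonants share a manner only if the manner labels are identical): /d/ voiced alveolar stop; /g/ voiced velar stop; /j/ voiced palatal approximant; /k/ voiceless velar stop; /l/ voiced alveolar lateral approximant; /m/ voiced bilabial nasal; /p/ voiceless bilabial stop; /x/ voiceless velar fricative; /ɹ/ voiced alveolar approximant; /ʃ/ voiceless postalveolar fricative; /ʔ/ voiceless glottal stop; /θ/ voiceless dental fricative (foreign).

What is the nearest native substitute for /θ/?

/ʃ/ is closest: same manner (fricative), place distance 2 (dental→postalveolar), same voicing; total 2. Next closest is /x/ at distance 4.

ʃ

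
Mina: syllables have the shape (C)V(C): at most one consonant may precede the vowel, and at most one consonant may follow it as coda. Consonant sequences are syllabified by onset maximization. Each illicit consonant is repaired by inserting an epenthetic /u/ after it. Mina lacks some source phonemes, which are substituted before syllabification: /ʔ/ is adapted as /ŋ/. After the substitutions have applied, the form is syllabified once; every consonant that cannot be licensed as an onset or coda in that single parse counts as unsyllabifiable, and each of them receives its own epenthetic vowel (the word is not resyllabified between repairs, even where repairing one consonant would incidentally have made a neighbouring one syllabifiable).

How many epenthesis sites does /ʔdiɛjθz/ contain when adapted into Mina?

After substitution the input is /ŋdiɛjθz/.
The unsyllabifiable consonants are /ŋ/, /θ/, /z/; each receives one epenthetic vowel.

3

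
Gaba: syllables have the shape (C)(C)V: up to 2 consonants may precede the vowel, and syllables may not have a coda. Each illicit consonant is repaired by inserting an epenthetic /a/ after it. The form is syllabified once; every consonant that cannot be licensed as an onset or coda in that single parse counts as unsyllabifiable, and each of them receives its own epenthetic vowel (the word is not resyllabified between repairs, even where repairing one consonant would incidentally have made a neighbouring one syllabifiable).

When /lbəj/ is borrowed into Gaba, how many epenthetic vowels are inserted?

The unsyllabifiable consonants are /j/; each receives one epenthetic vowel.

1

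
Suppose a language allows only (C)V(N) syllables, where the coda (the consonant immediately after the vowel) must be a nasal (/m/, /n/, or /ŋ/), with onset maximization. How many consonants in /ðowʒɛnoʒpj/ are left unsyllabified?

4

Syllabifying with onset maximization leaves /w/, /ʒ/, /p/, /j/ stranded (only a nasal (/m/, /n/, or /ŋ/) is licensed in coda position; onsets are limited to one consonant).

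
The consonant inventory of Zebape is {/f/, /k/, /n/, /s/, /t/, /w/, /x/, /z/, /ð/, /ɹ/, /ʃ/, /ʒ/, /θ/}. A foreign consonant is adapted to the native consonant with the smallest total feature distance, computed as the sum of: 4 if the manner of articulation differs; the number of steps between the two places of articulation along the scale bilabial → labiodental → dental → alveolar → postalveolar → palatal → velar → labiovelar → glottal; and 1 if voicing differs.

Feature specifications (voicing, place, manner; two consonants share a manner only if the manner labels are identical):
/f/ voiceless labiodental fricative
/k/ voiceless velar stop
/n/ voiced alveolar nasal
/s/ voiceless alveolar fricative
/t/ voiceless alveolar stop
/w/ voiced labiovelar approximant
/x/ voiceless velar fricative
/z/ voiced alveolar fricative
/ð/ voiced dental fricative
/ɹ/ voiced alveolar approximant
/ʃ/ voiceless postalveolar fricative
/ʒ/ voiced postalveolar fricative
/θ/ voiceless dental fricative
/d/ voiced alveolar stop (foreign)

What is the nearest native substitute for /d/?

t

/t/ is closest: same manner (stop), place distance 0 (alveolar→alveolar), voicing differs (+1); total 1. Next closest is /k/ at distance 4.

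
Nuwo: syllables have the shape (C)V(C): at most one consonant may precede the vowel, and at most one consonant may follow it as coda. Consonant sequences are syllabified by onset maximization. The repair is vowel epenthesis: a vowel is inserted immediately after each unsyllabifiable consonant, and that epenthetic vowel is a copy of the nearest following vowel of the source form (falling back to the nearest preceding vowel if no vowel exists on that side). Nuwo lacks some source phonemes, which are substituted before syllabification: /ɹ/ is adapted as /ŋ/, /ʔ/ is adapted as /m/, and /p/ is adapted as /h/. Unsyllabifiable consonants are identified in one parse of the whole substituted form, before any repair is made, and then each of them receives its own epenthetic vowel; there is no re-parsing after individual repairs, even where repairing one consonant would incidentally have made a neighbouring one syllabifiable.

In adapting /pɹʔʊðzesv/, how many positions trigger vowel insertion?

3

After substitution the input is /hŋmʊðzesv/.
The unsyllabifiable consonants are /h/, /ŋ/, /v/; each receives one epenthetic vowel.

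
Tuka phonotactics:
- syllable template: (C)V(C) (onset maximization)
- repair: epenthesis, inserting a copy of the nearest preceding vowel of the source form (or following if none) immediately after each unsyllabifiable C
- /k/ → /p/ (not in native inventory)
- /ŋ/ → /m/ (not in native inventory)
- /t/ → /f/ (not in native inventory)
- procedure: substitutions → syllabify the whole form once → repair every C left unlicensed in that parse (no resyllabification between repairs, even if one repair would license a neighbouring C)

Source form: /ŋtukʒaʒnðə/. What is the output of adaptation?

Substitution: /ŋ/ → /m/, /t/ → /f/, /k/ → /p/, giving /mfupʒaʒnðə/.
Under (C)V(C), the unsyllabifiable consonants are /m/, /n/ (at most one coda consonant is licensed; onsets are limited to one consonant).
Each unlicensed consonant becomes the onset of a new syllable: /m/ → /mu/, /n/ → /na/.

mufupʒaʒnaðə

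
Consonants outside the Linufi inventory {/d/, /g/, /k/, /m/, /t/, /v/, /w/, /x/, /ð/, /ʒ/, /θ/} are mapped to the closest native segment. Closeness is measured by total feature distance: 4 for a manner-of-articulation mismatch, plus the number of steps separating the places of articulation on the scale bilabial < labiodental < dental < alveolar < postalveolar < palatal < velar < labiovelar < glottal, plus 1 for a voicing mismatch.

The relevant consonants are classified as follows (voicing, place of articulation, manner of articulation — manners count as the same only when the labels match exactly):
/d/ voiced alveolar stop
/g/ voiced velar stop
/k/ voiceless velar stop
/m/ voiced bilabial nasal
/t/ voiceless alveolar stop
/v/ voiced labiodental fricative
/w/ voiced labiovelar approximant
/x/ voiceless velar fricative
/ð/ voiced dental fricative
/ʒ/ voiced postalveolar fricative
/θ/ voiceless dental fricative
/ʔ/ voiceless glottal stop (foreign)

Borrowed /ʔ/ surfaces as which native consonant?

k

/k/ is closest: same manner (stop), place distance 2 (glottal→velar), same voicing; total 2. Next closest is /g/ at distance 3.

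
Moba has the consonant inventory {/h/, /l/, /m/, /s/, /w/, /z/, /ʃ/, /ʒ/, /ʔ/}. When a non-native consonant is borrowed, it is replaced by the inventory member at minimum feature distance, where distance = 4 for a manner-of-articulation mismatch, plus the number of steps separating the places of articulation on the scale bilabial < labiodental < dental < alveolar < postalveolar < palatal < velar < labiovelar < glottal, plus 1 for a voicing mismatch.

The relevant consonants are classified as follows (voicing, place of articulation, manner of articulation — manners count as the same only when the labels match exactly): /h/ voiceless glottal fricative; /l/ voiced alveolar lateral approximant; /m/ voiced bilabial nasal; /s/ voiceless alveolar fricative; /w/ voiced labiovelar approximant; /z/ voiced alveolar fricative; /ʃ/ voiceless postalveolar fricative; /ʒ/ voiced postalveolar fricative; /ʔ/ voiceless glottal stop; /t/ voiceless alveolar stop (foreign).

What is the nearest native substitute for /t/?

/s/ is closest: manner differs (stop→fricative, +4), place distance 0 (alveolar→alveolar), same voicing; total 4. Next closest is /l/ at distance 5.

s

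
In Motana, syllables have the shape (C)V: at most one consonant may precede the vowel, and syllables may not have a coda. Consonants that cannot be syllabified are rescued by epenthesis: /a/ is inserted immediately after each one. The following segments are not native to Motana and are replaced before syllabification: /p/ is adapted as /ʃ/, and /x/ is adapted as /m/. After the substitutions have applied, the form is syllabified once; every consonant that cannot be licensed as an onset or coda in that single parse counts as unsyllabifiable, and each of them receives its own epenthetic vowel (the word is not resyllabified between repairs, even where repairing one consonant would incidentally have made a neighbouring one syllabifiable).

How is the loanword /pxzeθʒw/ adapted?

Substitution: /p/ → /ʃ/, /x/ → /m/, giving /ʃmzeθʒw/.
Under (C)V, the unsyllabifiable consonants are /ʃ/, /m/, /θ/, /ʒ/, /w/ (no codas are permitted; onsets are limited to one consonant).
Each unlicensed consonant becomes the onset of a new syllable: /ʃ/ → /ʃa/, /m/ → /ma/, /θ/ → /θa/, /ʒ/ → /ʒa/, /w/ → /wa/.

ʃamazeθaʒawa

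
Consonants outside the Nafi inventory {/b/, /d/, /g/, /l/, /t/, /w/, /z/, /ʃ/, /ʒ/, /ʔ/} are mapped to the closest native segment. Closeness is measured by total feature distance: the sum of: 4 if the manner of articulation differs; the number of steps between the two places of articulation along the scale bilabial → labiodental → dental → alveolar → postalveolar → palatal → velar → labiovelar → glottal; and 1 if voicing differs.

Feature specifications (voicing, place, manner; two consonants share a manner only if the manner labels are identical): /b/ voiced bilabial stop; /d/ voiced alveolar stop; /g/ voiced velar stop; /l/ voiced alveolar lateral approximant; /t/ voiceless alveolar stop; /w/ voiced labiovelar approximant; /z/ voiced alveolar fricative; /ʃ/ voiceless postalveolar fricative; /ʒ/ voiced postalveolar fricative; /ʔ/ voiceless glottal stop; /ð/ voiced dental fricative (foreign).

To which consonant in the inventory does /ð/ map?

z

/z/ is closest: same manner (fricative), place distance 1 (dental→alveolar), same voicing; total 1. Next closest is /ʒ/ at distance 2.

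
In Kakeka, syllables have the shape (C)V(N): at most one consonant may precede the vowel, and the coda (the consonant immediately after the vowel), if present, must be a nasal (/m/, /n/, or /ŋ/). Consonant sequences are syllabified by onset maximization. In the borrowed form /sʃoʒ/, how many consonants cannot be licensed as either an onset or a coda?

2

Under (C)V(N), the unsyllabifiable consonants are /s/, /ʒ/ (only a nasal (/m/, /n/, or /ŋ/) is licensed in coda position; onsets are limited to one consonant).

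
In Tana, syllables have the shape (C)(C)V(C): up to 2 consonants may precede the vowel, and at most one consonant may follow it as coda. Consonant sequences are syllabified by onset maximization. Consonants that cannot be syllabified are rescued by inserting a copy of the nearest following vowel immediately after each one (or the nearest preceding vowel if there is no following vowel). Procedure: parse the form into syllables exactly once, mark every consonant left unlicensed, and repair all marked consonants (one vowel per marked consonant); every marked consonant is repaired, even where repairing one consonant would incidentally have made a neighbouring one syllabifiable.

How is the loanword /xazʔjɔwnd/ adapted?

xazʔjɔwnɔdɔ

The consonants /n/, /d/ cannot be parsed into a legal (C)(C)V(C) syllable (at most one coda consonant is licensed; onsets may contain at most 2 consonants).
Inserting the epenthetic vowel yields /n/ → /nɔ/, /d/ → /dɔ/.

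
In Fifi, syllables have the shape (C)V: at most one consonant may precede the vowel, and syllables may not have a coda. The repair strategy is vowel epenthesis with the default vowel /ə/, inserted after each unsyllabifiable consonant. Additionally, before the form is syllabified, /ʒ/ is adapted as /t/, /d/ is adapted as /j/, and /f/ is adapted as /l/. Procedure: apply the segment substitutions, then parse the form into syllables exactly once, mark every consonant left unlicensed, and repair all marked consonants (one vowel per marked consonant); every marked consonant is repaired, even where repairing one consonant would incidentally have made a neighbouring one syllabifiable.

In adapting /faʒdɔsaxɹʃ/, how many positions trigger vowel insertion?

After substitution the input is /latjɔsaxɹʃ/.
The unsyllabifiable consonants are /t/, /x/, /ɹ/, /ʃ/; each receives one epenthetic vowel.

4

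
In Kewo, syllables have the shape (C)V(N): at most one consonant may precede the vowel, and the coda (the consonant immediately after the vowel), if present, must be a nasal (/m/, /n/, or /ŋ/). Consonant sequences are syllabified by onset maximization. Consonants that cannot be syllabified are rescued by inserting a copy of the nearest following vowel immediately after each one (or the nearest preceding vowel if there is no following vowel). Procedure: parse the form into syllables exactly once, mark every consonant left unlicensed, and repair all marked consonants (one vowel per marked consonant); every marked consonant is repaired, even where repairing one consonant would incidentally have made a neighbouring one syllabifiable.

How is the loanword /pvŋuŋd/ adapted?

puvuŋuŋdu

The consonants /p/, /v/, /d/ cannot be parsed into a legal (C)V(N) syllable (only a nasal (/m/, /n/, or /ŋ/) is licensed in coda position; onsets are limited to one consonant).
Inserting the epenthetic vowel yields /p/ → /pu/, /v/ → /vu/, /d/ → /du/.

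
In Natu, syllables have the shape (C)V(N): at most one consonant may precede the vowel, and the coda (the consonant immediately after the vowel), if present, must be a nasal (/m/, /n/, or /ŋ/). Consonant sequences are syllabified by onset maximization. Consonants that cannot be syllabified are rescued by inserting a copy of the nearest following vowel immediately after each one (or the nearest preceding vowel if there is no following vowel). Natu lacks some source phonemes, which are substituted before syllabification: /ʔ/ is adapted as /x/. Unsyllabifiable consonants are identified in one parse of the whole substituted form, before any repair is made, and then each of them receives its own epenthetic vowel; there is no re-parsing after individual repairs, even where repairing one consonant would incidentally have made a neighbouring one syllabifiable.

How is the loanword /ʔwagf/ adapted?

xawagafa

Substitution: /ʔ/ → /x/, giving /xwagf/.
The consonants /x/, /g/, /f/ cannot be parsed into a legal (C)V(N) syllable (only a nasal (/m/, /n/, or /ŋ/) is licensed in coda position; onsets are limited to one consonant).
Epenthesis after each stranded consonant: /x/ → /xa/, /g/ → /ga/, /f/ → /fa/.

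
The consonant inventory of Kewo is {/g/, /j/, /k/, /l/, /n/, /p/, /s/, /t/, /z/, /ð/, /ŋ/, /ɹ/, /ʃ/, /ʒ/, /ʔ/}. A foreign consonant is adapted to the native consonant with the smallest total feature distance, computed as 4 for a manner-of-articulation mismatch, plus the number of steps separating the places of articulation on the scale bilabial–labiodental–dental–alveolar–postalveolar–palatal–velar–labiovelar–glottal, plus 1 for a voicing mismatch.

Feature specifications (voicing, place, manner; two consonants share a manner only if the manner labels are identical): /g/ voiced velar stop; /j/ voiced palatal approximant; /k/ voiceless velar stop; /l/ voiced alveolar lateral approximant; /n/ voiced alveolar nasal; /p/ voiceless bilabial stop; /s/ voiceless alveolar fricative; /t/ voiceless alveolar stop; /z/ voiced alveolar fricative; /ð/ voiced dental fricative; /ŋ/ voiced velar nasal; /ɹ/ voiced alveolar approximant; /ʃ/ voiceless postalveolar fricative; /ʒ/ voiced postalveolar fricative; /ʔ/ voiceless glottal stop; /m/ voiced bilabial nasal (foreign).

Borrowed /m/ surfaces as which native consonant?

n

/n/ is closest: same manner (nasal), place distance 3 (bilabial→alveolar), same voicing; total 3. Next closest is /p/ at distance 5.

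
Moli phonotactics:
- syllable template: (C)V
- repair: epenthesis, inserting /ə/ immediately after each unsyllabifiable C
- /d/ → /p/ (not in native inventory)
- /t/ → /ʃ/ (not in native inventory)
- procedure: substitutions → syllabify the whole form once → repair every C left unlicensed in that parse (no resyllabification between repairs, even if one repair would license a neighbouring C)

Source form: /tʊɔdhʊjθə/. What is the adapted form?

Substitution: /t/ → /ʃ/, /d/ → /p/, giving /ʃʊɔphʊjθə/.
Syllabifying with onset maximization leaves /p/, /j/ stranded (no codas are permitted; onsets are limited to one consonant).
Epenthesis after each stranded consonant: /p/ → /pə/, /j/ → /jə/.

ʃʊɔpəhʊjəθə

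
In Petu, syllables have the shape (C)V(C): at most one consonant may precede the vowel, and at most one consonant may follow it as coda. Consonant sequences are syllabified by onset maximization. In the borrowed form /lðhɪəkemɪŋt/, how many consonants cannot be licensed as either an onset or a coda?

3

The consonants /l/, /ð/, /t/ cannot be parsed into a legal (C)V(C) syllable (at most one coda consonant is licensed; onsets are limited to one consonant).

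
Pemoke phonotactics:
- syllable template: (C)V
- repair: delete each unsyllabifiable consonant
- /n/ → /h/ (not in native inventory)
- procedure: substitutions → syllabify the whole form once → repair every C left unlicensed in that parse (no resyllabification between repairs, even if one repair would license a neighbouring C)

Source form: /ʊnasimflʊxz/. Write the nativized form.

Substitution: /n/ → /h/, giving /ʊhasimflʊxz/.
Syllabifying with onset maximization leaves /m/, /f/, /x/, /z/ stranded (no codas are permitted; onsets are limited to one consonant).
Deleting the stranded consonants removes /m/, /f/, /x/, /z/.

ʊhasilʊ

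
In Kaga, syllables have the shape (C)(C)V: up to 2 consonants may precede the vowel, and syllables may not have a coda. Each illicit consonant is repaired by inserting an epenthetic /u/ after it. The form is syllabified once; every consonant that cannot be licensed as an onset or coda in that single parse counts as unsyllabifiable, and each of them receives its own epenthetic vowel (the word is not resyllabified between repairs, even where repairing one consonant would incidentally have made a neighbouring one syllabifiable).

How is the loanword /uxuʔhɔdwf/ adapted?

Under (C)(C)V, the unsyllabifiable consonants are /d/, /w/, /f/ (no codas are permitted; onsets may contain at most 2 consonants).
Epenthesis after each stranded consonant: /d/ → /du/, /w/ → /wu/, /f/ → /fu/.

uxuʔhɔduwufu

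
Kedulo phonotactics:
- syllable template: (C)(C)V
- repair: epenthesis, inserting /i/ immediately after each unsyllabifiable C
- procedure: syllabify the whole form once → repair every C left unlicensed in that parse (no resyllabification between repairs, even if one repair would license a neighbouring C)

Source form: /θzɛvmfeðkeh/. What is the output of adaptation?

Syllabifying with onset maximization leaves /v/, /h/ stranded (no codas are permitted; onsets may contain at most 2 consonants).
Each unlicensed consonant becomes the onset of a new syllable: /v/ → /vi/, /h/ → /hi/.

θzɛvimfeðkehi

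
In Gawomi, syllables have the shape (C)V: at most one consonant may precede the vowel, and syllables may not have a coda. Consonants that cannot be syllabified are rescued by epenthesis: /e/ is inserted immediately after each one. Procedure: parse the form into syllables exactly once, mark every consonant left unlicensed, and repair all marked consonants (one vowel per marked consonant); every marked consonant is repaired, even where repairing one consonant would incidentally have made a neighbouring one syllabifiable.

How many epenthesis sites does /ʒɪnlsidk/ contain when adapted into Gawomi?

The unsyllabifiable consonants are /n/, /l/, /d/, /k/; each receives one epenthetic vowel.

4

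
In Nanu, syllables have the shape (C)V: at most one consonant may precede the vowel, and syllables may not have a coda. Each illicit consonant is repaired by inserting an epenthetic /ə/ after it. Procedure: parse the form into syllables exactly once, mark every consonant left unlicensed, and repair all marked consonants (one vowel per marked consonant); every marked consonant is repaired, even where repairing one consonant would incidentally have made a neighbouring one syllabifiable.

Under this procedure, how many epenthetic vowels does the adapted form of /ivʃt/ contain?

3

The unsyllabifiable consonants are /v/, /ʃ/, /t/; each receives one epenthetic vowel.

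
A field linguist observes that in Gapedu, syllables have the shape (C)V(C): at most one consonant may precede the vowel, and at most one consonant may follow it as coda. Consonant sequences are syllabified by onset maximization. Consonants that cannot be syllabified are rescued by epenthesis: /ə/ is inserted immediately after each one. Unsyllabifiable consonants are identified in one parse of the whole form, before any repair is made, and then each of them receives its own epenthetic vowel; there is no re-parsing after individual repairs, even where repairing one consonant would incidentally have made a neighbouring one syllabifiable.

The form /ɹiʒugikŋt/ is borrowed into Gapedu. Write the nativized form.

ɹiʒugikŋətə

Under (C)V(C), the unsyllabifiable consonants are /ŋ/, /t/ (at most one coda consonant is licensed; onsets are limited to one consonant).
Epenthesis after each stranded consonant: /ŋ/ → /ŋə/, /t/ → /tə/.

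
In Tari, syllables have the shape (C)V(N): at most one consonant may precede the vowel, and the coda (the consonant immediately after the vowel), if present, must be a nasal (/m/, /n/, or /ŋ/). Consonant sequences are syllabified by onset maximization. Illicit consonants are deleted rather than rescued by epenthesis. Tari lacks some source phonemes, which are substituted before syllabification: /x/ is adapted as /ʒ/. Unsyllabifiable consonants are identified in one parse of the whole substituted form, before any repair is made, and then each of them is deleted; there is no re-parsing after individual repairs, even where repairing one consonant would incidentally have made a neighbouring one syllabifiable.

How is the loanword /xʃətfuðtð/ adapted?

Substitution: /x/ → /ʒ/, giving /ʒʃətfuðtð/.
Under (C)V(N), the unsyllabifiable consonants are /ʒ/, /t/, /ð/, /t/, /ð/ (only a nasal (/m/, /n/, or /ŋ/) is licensed in coda position; onsets are limited to one consonant).
Each unlicensed consonant is deleted: /ʒ/, /t/, /ð/, /t/, /ð/.

ʃəfu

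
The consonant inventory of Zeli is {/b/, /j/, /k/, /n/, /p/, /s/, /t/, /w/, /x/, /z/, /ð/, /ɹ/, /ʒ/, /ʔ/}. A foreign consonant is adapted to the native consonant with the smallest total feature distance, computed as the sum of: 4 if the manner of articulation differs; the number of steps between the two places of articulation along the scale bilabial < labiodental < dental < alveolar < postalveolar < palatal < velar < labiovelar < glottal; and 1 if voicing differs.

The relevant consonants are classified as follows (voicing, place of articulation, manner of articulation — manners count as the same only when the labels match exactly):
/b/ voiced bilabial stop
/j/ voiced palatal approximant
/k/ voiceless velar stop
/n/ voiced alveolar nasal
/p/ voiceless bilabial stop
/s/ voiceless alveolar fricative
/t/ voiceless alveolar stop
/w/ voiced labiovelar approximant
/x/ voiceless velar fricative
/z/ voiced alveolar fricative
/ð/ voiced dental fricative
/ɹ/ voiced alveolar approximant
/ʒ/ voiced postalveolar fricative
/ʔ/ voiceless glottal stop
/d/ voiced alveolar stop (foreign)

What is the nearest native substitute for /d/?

t

/t/ is closest: same manner (stop), place distance 0 (alveolar→alveolar), voicing differs (+1); total 1. Next closest is /b/ at distance 3.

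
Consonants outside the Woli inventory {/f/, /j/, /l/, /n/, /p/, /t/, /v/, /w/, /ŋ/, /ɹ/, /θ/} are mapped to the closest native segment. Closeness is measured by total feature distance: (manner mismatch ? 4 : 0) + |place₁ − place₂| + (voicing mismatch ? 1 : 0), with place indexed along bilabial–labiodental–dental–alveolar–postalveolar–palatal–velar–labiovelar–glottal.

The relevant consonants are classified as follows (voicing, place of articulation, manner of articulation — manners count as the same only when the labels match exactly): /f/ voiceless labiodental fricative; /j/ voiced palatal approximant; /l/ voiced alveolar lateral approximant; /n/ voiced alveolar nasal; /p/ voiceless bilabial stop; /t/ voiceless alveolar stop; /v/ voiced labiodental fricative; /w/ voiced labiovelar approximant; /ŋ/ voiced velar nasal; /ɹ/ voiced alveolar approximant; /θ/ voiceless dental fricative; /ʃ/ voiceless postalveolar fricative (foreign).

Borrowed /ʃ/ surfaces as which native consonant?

/θ/ is closest: same manner (fricative), place distance 2 (postalveolar→dental), same voicing; total 2. Next closest is /f/ at distance 3.

θ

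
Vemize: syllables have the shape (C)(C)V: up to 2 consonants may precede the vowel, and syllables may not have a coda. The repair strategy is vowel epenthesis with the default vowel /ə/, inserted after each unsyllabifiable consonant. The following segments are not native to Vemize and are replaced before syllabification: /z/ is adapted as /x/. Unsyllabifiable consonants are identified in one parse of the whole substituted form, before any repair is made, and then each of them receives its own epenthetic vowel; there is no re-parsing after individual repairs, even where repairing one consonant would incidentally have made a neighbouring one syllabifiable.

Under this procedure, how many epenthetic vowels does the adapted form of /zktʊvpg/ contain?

4

After substitution the input is /xktʊvpg/.
The unsyllabifiable consonants are /x/, /v/, /p/, /g/; each receives one epenthetic vowel.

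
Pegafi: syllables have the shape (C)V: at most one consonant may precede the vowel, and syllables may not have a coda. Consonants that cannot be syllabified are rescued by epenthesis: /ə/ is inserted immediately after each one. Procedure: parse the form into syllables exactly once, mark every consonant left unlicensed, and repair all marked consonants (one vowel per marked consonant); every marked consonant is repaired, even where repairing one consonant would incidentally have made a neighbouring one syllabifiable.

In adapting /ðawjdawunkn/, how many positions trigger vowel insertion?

5

The unsyllabifiable consonants are /w/, /j/, /n/, /k/, /n/; each receives one epenthetic vowel.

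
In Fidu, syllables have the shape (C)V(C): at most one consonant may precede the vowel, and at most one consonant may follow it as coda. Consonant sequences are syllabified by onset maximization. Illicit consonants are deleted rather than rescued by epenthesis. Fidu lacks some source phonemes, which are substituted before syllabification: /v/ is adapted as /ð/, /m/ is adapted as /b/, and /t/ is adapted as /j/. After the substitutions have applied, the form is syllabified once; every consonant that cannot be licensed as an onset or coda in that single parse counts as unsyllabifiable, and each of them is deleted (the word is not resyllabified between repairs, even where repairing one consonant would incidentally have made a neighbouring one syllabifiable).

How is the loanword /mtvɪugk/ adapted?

Substitution: /m/ → /b/, /t/ → /j/, /v/ → /ð/, giving /bjðɪugk/.
Under (C)V(C), the unsyllabifiable consonants are /b/, /j/, /k/ (at most one coda consonant is licensed; onsets are limited to one consonant).
Deletion applies to /b/, /j/, /k/.

ðɪug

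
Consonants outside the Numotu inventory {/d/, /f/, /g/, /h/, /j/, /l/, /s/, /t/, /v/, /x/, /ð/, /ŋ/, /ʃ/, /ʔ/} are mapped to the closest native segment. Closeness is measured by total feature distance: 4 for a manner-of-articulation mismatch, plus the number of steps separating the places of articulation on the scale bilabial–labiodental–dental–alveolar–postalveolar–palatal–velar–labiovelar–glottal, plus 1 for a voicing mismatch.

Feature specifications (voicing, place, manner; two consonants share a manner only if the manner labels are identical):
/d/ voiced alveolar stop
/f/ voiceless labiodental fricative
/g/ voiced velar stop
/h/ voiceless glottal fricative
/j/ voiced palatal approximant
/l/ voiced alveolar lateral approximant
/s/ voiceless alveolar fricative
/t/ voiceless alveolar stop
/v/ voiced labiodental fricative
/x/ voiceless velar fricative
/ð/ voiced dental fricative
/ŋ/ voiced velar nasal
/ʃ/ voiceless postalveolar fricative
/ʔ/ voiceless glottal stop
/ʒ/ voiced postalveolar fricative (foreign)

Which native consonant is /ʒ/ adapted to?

ʃ

/ʃ/ is closest: same manner (fricative), place distance 0 (postalveolar→postalveolar), voicing differs (+1); total 1. Next closest is /s/ at distance 2.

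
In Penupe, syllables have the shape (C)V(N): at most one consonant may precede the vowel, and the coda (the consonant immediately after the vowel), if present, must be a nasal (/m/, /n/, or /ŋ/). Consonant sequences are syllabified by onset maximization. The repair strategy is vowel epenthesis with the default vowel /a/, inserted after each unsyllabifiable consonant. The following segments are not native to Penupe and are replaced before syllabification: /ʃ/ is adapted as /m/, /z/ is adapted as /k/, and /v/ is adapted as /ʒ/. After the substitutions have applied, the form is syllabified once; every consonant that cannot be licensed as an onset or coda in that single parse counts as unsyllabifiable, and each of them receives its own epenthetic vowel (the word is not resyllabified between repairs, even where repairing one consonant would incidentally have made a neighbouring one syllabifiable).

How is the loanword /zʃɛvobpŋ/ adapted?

Substitution: /z/ → /k/, /ʃ/ → /m/, /v/ → /ʒ/, giving /kmɛʒobpŋ/.
Under (C)V(N), the unsyllabifiable consonants are /k/, /b/, /p/, /ŋ/ (only a nasal (/m/, /n/, or /ŋ/) is licensed in coda position; onsets are limited to one consonant).
Inserting the epenthetic vowel yields /k/ → /ka/, /b/ → /ba/, /p/ → /pa/, /ŋ/ → /ŋa/.

kamɛʒobapaŋa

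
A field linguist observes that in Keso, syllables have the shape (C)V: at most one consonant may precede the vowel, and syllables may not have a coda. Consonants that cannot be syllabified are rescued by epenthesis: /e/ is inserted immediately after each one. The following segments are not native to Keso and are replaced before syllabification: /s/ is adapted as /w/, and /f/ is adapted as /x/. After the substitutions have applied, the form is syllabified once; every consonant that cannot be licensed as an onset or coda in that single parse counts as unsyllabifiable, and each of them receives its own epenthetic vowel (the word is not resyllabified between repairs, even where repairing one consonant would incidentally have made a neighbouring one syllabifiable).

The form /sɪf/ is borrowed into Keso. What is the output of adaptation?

wɪxe

Substitution: /s/ → /w/, /f/ → /x/, giving /wɪx/.
Syllabifying with onset maximization leaves /x/ stranded (no codas are permitted; onsets are limited to one consonant).
Epenthesis after each stranded consonant: /x/ → /xe/.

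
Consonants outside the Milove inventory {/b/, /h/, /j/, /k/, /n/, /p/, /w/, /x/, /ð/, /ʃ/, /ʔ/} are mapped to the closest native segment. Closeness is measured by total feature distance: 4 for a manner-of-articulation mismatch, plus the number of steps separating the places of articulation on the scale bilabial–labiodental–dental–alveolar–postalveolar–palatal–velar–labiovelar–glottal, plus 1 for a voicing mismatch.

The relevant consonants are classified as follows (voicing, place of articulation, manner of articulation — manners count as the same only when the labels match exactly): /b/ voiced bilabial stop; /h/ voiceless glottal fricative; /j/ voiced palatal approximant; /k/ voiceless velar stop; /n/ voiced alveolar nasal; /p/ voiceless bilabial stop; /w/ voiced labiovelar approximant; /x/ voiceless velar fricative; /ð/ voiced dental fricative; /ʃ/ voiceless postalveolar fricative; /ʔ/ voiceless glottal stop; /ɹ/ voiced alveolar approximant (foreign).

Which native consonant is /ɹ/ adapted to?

/j/ is closest: same manner (approximant), place distance 2 (alveolar→palatal), same voicing; total 2. Next closest is /n/ at distance 4.

j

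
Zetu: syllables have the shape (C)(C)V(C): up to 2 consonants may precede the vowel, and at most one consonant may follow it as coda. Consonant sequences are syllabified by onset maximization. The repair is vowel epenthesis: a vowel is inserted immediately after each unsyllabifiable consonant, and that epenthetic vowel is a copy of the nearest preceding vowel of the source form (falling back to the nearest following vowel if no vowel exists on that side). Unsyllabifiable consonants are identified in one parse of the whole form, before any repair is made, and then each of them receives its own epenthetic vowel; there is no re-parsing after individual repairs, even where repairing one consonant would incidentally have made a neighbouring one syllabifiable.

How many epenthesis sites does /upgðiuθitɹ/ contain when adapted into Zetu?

The unsyllabifiable consonants are /ɹ/; each receives one epenthetic vowel.

1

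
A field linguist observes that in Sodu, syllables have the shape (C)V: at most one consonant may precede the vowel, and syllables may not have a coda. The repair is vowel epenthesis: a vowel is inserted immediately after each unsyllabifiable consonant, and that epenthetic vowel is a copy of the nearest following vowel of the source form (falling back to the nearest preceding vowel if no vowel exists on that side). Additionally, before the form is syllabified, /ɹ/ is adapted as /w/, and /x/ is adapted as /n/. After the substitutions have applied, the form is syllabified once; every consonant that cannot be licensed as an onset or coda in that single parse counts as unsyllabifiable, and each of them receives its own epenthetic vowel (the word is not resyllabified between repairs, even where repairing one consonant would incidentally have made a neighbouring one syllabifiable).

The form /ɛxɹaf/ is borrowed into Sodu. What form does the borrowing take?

ɛnawafa

Substitution: /x/ → /n/, /ɹ/ → /w/, giving /ɛnwaf/.
Under (C)V, the unsyllabifiable consonants are /n/, /f/ (no codas are permitted; onsets are limited to one consonant).
Inserting the epenthetic vowel yields /n/ → /na/, /f/ → /fa/.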